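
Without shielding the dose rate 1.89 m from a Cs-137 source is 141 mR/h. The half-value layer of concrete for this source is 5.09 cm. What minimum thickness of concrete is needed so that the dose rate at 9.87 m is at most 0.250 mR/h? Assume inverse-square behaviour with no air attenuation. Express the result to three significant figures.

At 9.87 m, distance alone gives 141 × (1.89/9.87)² = 141 × 0.03667 = 5.170 mR/h.
Further attenuation needed: 5.170/0.250 = 20.68.
n = log₂(20.68) = 4.370 half-value layers.
Thickness = 4.370 × 5.09 cm = 22.24 cm.

22.2 cm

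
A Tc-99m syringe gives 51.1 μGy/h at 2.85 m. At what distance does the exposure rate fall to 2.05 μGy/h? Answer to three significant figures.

14.2 m

Since intensity falls as 1/r², d₂ = d₁·√(I₁/I₂).
I₁/I₂ = 51.1/2.05 = 24.93, so d₂ = 2.85 × √24.93 = 14.23 m.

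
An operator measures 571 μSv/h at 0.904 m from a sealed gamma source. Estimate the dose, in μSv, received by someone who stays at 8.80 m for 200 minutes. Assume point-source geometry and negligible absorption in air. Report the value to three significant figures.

Applying the 1/r² law, rate at 8.80 m:
571 × (0.904/8.80)² = 571 × 0.01055 = 6.024 μSv/h.
Dose = rate × time = 6.024 μSv/h × 3.333 h = 20.08 μSv.

20.1 μSv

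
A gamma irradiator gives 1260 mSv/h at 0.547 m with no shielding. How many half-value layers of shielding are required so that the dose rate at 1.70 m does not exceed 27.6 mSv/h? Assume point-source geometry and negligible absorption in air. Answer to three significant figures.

2.24 half-value layers

At 1.70 m, distance alone gives (0.547/1.70)² = 0.1035, so 1260 × 0.1035 = 130.4 mSv/h.
Further attenuation needed: 130.4/27.6 = 4.725.
n = log₂(4.725) = 2.240 half-value layers.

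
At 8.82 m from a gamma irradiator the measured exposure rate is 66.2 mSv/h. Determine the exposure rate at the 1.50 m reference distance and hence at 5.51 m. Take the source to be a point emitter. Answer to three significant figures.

Using I₁d₁² = I₂d₂²,
At 1.50 m: (8.82/1.50)² = 34.57, so 66.2 × 34.57 = 2289 mSv/h
At 5.51 m: 2289 × (1.50/5.51)² = 2289 × 0.07411 = 169.6 mSv/h.

2290 mSv/h; 170 mSv/h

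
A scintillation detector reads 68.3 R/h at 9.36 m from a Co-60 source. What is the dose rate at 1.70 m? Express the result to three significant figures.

2070 R/h

By the inverse-square law, the rate at 1.70 m is
68.3 × (9.36/1.70)² = 68.3 × 30.31 = 2070 R/h.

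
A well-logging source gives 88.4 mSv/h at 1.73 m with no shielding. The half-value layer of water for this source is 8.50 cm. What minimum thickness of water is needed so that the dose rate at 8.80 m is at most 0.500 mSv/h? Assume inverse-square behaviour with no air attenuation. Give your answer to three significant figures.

23.6 cm

At 8.80 m, distance alone gives (1.73/8.80)² = 0.03865, so 88.4 × 0.03865 = 3.417 mSv/h.
Further attenuation needed: 3.417/0.500 = 6.834.
n = log₂(6.834) = 2.773 half-value layers.
Thickness = 2.773 × 8.50 cm = 23.57 cm.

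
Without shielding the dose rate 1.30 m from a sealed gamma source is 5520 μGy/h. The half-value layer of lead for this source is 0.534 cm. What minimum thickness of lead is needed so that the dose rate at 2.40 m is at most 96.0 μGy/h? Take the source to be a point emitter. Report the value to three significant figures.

2.18 cm

At 2.40 m, distance alone gives (1.30/2.40)² = 0.2934, so 5520 × 0.2934 = 1620 μGy/h.
Further attenuation needed: 1620/96.0 = 16.88.
n = log₂(16.88) = 4.077 half-value layers.
Thickness = 4.077 × 0.534 cm = 2.177 cm.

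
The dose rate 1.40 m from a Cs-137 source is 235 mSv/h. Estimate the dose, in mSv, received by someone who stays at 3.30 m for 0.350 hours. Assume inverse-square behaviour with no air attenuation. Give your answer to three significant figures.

Applying the 1/r² law, rate at 3.30 m:
235 × (1.40/3.30)² = 235 × 0.1800 = 42.30 mSv/h.
Dose = rate × time = 42.30 mSv/h × 0.3500 h = 14.80 mSv.

14.8 mSv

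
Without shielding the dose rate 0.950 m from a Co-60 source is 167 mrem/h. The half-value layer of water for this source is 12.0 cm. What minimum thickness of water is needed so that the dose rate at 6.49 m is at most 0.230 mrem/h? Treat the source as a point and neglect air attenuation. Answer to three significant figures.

At 6.49 m, distance alone gives 167 × (0.950/6.49)² = 167 × 0.02143 = 3.579 mrem/h.
Further attenuation needed: 3.579/0.230 = 15.56.
n = log₂(15.56) = 3.960 half-value layers.
Thickness = 3.960 × 12.0 cm = 47.52 cm.

47.5 cm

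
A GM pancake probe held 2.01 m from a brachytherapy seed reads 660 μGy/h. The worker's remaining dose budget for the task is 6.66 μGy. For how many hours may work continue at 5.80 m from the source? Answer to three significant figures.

0.0840 h

Using I₁d₁² = I₂d₂², rate at 5.80 m:
(2.01/5.80)² = 0.1201, so 660 × 0.1201 = 79.27 μGy/h.
Stay time = 6.66 μGy ÷ 79.27 μGy/h = 0.08402 h.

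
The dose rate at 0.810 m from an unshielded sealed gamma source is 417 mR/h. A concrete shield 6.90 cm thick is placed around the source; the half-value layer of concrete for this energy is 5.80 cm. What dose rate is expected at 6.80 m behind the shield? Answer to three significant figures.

Distance alone: (0.810/6.80)² = 0.01419, so 417 × 0.01419 = 5.917 mR/h.
Shield: 6.90/5.80 = 1.190 half-value layers → attenuation 2^(−1.190) = 0.4383.
Combined: 5.917 × 0.4383 = 2.593 mR/h.

2.59 mR/h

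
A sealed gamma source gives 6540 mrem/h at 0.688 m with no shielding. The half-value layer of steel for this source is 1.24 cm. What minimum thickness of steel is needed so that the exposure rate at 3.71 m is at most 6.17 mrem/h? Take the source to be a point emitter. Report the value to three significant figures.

At 3.71 m, distance alone gives 6540 × (0.688/3.71)² = 6540 × 0.03439 = 224.9 mrem/h.
Further attenuation needed: 224.9/6.17 = 36.45.
n = log₂(36.45) = 5.188 half-value layers.
Thickness = 5.188 × 1.24 cm = 6.433 cm.

6.43 cm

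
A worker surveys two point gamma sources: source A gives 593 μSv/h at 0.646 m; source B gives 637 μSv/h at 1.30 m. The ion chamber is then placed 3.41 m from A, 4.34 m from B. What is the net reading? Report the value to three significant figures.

78.4 μSv/h

By superposition, sum each source's inverse-square contribution:
A: 593 × (0.646/3.41)² = 21.28 μSv/h
B: 637 × (1.30/4.34)² = 57.15 μSv/h
Total = 21.28 + 57.15 = 78.43 μSv/h.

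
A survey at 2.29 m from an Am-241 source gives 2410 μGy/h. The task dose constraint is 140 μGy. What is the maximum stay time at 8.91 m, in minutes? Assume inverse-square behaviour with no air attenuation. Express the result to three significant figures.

52.8 min

Using I₁d₁² = I₂d₂², rate at 8.91 m:
(2.29/8.91)² = 0.06606, so 2410 × 0.06606 = 159.2 μGy/h.
Stay time = 140 μGy ÷ 159.2 μGy/h = 0.8794 h = 52.76 min.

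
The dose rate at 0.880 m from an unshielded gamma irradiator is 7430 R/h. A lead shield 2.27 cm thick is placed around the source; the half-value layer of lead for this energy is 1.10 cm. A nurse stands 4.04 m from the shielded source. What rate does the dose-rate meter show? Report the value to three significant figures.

Distance alone: (0.880/4.04)² = 0.04745, so 7430 × 0.04745 = 352.6 R/h.
Shield: 2.27/1.10 = 2.064 half-value layers → attenuation 2^(−2.064) = 0.2392.
Combined: 352.6 × 0.2392 = 84.34 R/h.

84.3 R/h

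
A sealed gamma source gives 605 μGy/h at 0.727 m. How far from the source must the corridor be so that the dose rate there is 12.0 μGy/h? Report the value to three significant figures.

5.16 m

Since intensity falls as 1/r², d₂ = d₁·√(I₁/I₂).
I₁/I₂ = 605/12.0 = 50.42, so d₂ = 0.727 × √50.42 = 5.162 m.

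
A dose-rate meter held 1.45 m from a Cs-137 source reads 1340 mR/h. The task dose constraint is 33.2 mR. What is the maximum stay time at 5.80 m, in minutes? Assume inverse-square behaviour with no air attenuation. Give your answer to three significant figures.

23.8 min

Applying the 1/r² law, rate at 5.80 m:
(1.45/5.80)² = 0.06250, so 1340 × 0.06250 = 83.75 mR/h.
Stay time = 33.2 mR ÷ 83.75 mR/h = 0.3964 h = 23.78 min.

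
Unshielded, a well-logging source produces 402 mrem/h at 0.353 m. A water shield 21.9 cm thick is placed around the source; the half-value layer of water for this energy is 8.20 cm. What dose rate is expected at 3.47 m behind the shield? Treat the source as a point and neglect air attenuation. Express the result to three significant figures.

0.653 mrem/h

Distance alone: (0.353/3.47)² = 0.01035, so 402 × 0.01035 = 4.161 mrem/h.
Shield: 21.9/8.20 = 2.671 half-value layers → attenuation 2^(−2.671) = 0.1570.
Combined: 4.161 × 0.1570 = 0.6533 mrem/h.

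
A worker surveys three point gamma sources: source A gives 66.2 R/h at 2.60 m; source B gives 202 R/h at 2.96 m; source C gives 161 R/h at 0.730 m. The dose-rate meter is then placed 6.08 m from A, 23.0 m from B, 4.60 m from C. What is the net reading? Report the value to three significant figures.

By superposition, sum each source's inverse-square contribution:
A: 66.2 × (2.60/6.08)² = 12.11 R/h
B: 202 × (2.96/23.0)² = 3.346 R/h
C: 161 × (0.730/4.60)² = 4.055 R/h
Total = 12.11 + 3.346 + 4.055 = 19.51 R/h.

19.5 R/h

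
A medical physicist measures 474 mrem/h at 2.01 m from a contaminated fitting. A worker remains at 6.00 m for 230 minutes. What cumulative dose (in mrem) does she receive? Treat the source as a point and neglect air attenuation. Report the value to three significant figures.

204 mrem

Intensity scales as (d₁/d₂)², so rate at 6.00 m:
(2.01/6.00)² = 0.1122, so 474 × 0.1122 = 53.18 mrem/h.
Dose = rate × time = 53.18 mrem/h × 3.833 h = 203.8 mrem.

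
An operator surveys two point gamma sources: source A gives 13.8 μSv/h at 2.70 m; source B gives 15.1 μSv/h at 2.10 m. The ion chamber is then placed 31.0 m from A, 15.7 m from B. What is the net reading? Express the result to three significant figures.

0.375 μSv/h

Each source contributes Iᵢ·(dᵢ/rᵢ)²; contributions add.
A: 13.8 × (2.70/31.0)² = 0.1047 μSv/h
B: 15.1 × (2.10/15.7)² = 0.2702 μSv/h
Total = 0.1047 + 0.2702 = 0.3749 μSv/h.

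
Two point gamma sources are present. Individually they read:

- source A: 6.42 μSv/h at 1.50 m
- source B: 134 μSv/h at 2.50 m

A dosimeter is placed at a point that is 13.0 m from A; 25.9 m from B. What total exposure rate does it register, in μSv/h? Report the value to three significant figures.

1.33 μSv/h

Each source contributes Iᵢ·(dᵢ/rᵢ)²; contributions add.
A: 6.42 × (1.50/13.0)² = 0.08547 μSv/h
B: 134 × (2.50/25.9)² = 1.248 μSv/h
Total = 0.08547 + 1.248 = 1.333 μSv/h.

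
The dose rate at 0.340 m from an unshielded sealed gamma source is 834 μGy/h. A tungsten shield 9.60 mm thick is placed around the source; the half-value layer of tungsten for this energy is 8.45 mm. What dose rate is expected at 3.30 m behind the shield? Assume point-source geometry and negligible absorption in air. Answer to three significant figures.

4.03 μGy/h

Distance alone: 834 × (0.340/3.30)² = 834 × 0.01062 = 8.857 μGy/h.
Shield: 9.60/8.45 = 1.136 half-value layers → attenuation 2^(−1.136) = 0.4550.
Combined: 8.857 × 0.4550 = 4.030 μGy/h.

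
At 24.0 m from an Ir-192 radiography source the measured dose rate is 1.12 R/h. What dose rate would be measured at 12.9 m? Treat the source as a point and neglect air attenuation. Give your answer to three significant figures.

3.88 R/h

By the inverse-square law, scaling from 24.0 m to 12.9 m:
(24.0/12.9)² = 3.461, so 1.12 × 3.461 = 3.876 R/h.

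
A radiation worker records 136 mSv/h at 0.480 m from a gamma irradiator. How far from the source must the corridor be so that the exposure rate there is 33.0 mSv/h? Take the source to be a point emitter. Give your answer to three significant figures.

0.974 m

By the inverse-square law, d₂ = d₁·√(I₁/I₂).
I₁/I₂ = 136/33.0 = 4.121, so d₂ = 0.480 × √4.121 = 0.9744 m.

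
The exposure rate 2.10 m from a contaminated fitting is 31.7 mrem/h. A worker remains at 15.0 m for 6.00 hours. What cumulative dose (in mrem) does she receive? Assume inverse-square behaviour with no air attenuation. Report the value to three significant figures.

Intensity scales as (d₁/d₂)², so rate at 15.0 m:
31.7 × (2.10/15.0)² = 31.7 × 0.01960 = 0.6213 mrem/h.
Dose = rate × time = 0.6213 mrem/h × 6.000 h = 3.728 mrem.

3.73 mrem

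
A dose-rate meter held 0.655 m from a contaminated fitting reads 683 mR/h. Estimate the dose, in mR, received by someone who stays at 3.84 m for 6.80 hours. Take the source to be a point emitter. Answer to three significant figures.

135 mR

Intensity scales as (d₁/d₂)², so rate at 3.84 m:
683 × (0.655/3.84)² = 683 × 0.02910 = 19.88 mR/h.
Dose = rate × time = 19.88 mR/h × 6.800 h = 135.2 mR.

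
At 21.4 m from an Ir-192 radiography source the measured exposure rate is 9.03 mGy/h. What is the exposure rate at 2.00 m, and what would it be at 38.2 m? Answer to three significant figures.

1030 mGy/h; 2.83 mGy/h

Using I₁d₁² = I₂d₂²,
At 2.00 m: (21.4/2.00)² = 114.5, so 9.03 × 114.5 = 1034 mGy/h
At 38.2 m: (2.00/38.2)² = 0.002741, so 1034 × 0.002741 = 2.834 mGy/h.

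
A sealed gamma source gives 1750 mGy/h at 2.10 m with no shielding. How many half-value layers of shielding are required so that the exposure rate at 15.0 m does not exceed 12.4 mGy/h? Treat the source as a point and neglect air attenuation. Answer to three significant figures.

At 15.0 m, distance alone gives (2.10/15.0)² = 0.01960, so 1750 × 0.01960 = 34.30 mGy/h.
Further attenuation needed: 34.30/12.4 = 2.766.
n = log₂(2.766) = 1.468 half-value layers.

1.47 half-value layers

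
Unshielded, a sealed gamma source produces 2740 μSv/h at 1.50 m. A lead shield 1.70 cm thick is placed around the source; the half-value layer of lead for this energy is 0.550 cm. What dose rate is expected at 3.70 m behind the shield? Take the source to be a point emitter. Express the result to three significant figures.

Distance alone: 2740 × (1.50/3.70)² = 2740 × 0.1644 = 450.5 μSv/h.
Shield: 1.70/0.550 = 3.091 half-value layers → attenuation 2^(−3.091) = 0.1174.
Combined: 450.5 × 0.1174 = 52.89 μSv/h.

52.9 μSv/h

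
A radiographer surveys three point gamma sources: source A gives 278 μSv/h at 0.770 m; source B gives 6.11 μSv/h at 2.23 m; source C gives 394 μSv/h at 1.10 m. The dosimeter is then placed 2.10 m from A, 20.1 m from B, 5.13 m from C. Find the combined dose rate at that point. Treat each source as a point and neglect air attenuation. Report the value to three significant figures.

55.6 μSv/h

Each source contributes Iᵢ·(dᵢ/rᵢ)²; contributions add.
A: 278 × (0.770/2.10)² = 37.38 μSv/h
B: 6.11 × (2.23/20.1)² = 0.07521 μSv/h
C: 394 × (1.10/5.13)² = 18.12 μSv/h
Total = 37.38 + 0.07521 + 18.12 = 55.58 μSv/h.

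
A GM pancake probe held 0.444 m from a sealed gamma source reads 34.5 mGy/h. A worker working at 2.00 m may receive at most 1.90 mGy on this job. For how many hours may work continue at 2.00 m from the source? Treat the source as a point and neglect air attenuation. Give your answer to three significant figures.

By the inverse-square law, rate at 2.00 m:
(0.444/2.00)² = 0.04928, so 34.5 × 0.04928 = 1.700 mGy/h.
Stay time = 1.90 mGy ÷ 1.700 mGy/h = 1.118 h.

1.12 h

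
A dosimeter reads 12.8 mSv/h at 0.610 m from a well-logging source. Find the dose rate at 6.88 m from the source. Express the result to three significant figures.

0.101 mSv/h

Using I₁d₁² = I₂d₂², the rate at 6.88 m is
12.8 × (0.610/6.88)² = 12.8 × 0.007861 = 0.1006 mSv/h.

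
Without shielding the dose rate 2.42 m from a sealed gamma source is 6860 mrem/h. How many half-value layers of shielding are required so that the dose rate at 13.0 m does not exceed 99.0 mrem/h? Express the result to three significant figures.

At 13.0 m, distance alone gives 6860 × (2.42/13.0)² = 6860 × 0.03465 = 237.7 mrem/h.
Further attenuation needed: 237.7/99.0 = 2.401.
n = log₂(2.401) = 1.264 half-value layers.

1.26 half-value layers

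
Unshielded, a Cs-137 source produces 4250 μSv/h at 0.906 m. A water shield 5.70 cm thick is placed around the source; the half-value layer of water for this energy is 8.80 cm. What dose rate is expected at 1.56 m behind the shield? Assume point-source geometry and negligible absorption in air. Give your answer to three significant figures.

Distance alone: (0.906/1.56)² = 0.3373, so 4250 × 0.3373 = 1434 μSv/h.
Shield: 5.70/8.80 = 0.6477 half-value layers → attenuation 2^(−0.6477) = 0.6383.
Combined: 1434 × 0.6383 = 915.3 μSv/h.

915 μSv/h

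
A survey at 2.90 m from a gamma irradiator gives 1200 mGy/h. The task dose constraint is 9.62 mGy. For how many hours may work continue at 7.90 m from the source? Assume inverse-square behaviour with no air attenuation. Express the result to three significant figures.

By the inverse-square law, rate at 7.90 m:
1200 × (2.90/7.90)² = 1200 × 0.1348 = 161.8 mGy/h.
Stay time = 9.62 mGy ÷ 161.8 mGy/h = 0.05946 h.

0.0595 h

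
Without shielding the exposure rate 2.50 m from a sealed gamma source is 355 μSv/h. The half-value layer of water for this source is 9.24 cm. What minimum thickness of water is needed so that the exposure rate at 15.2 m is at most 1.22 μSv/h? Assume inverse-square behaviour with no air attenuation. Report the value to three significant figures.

At 15.2 m, distance alone gives 355 × (2.50/15.2)² = 355 × 0.02705 = 9.603 μSv/h.
Further attenuation needed: 9.603/1.22 = 7.871.
n = log₂(7.871) = 2.977 half-value layers.
Thickness = 2.977 × 9.24 cm = 27.51 cm.

27.5 cm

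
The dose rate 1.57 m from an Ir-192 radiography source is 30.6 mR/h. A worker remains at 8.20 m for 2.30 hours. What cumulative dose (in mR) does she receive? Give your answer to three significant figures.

Applying the 1/r² law, rate at 8.20 m:
(1.57/8.20)² = 0.03666, so 30.6 × 0.03666 = 1.122 mR/h.
Dose = rate × time = 1.122 mR/h × 2.300 h = 2.581 mR.

2.58 mR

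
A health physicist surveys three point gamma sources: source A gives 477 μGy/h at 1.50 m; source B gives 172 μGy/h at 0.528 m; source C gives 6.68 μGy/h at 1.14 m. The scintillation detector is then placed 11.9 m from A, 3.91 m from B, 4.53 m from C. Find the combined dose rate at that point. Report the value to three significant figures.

Each source contributes Iᵢ·(dᵢ/rᵢ)²; contributions add.
A: 477 × (1.50/11.9)² = 7.579 μGy/h
B: 172 × (0.528/3.91)² = 3.136 μGy/h
C: 6.68 × (1.14/4.53)² = 0.4230 μGy/h
Total = 7.579 + 3.136 + 0.4230 = 11.14 μGy/h.

11.1 μGy/h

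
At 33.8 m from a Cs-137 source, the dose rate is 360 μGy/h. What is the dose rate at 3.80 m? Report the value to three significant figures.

Since intensity falls as 1/r², the rate at 3.80 m is
360 × (33.8/3.80)² = 360 × 79.12 = 28480 μGy/h.

28500 μGy/h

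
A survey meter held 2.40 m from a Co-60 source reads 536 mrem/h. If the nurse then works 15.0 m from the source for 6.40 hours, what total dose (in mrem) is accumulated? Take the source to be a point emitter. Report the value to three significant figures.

87.8 mrem

Applying the 1/r² law, rate at 15.0 m:
(2.40/15.0)² = 0.02560, so 536 × 0.02560 = 13.72 mrem/h.
Dose = rate × time = 13.72 mrem/h × 6.400 h = 87.81 mrem.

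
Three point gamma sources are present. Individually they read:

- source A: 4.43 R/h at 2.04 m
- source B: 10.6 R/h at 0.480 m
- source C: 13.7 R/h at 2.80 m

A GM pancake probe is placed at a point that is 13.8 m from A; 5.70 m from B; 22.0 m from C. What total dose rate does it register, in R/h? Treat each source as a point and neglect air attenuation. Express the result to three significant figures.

Each source contributes Iᵢ·(dᵢ/rᵢ)²; contributions add.
A: 4.43 × (2.04/13.8)² = 0.09681 R/h
B: 10.6 × (0.480/5.70)² = 0.07517 R/h
C: 13.7 × (2.80/22.0)² = 0.2219 R/h
Total = 0.09681 + 0.07517 + 0.2219 = 0.3939 R/h.

0.394 R/h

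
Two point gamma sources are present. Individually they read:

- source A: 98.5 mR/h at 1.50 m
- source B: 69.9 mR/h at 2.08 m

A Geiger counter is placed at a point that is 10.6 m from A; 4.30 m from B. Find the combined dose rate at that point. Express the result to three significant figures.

By superposition, sum each source's inverse-square contribution:
A: 98.5 × (1.50/10.6)² = 1.972 mR/h
B: 69.9 × (2.08/4.30)² = 16.36 mR/h
Total = 1.972 + 16.36 = 18.33 mR/h.

18.3 mR/h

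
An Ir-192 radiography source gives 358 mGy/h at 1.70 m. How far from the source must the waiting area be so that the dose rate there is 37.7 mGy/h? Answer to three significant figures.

5.24 m

Using I₁d₁² = I₂d₂², d₂ = d₁·√(I₁/I₂).
I₁/I₂ = 358/37.7 = 9.496, so d₂ = 1.70 × √9.496 = 5.239 m.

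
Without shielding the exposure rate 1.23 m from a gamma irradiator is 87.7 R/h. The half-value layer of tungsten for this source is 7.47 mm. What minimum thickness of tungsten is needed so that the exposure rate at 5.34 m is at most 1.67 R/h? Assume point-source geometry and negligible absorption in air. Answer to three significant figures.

11.0 mm

At 5.34 m, distance alone gives (1.23/5.34)² = 0.05306, so 87.7 × 0.05306 = 4.653 R/h.
Further attenuation needed: 4.653/1.67 = 2.786.
n = log₂(2.786) = 1.478 half-value layers.
Thickness = 1.478 × 7.47 mm = 11.04 mm.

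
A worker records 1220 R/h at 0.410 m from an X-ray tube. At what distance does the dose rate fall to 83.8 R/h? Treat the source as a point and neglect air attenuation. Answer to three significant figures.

Since intensity falls as 1/r², d₂ = d₁·√(I₁/I₂).
I₁/I₂ = 1220/83.8 = 14.56, so d₂ = 0.410 × √14.56 = 1.564 m.

1.56 m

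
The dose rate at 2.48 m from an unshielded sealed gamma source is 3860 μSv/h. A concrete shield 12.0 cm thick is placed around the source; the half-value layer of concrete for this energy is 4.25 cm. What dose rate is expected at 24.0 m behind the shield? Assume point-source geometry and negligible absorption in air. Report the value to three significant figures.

Distance alone: 3860 × (2.48/24.0)² = 3860 × 0.01068 = 41.22 μSv/h.
Shield: 12.0/4.25 = 2.824 half-value layers → attenuation 2^(−2.824) = 0.1412.
Combined: 41.22 × 0.1412 = 5.820 μSv/h.

5.82 μSv/h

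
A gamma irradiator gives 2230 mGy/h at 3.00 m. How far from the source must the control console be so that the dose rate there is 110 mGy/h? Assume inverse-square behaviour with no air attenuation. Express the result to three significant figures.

Since intensity falls as 1/r², d₂ = d₁·√(I₁/I₂).
I₁/I₂ = 2230/110 = 20.27, so d₂ = 3.00 × √20.27 = 13.51 m.

13.5 m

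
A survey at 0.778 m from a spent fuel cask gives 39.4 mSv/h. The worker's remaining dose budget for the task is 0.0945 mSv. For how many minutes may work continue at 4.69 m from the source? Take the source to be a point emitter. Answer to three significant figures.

5.23 min

Applying the 1/r² law, rate at 4.69 m:
(0.778/4.69)² = 0.02752, so 39.4 × 0.02752 = 1.084 mSv/h.
Stay time = 0.0945 mSv ÷ 1.084 mSv/h = 0.08718 h = 5.231 min.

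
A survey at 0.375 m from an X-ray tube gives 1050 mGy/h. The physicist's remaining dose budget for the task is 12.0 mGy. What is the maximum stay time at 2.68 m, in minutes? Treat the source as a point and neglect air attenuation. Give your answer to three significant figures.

Since intensity falls as 1/r², rate at 2.68 m:
(0.375/2.68)² = 0.01958, so 1050 × 0.01958 = 20.56 mGy/h.
Stay time = 12.0 mGy ÷ 20.56 mGy/h = 0.5837 h = 35.02 min.

35.0 min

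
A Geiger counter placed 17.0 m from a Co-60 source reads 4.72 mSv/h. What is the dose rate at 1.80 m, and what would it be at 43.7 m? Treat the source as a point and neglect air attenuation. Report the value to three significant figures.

421 mSv/h; 0.714 mSv/h

Intensity scales as (d₁/d₂)², so
At 1.80 m: (17.0/1.80)² = 89.20, so 4.72 × 89.20 = 421.0 mSv/h
At 43.7 m: (1.80/43.7)² = 0.001697, so 421.0 × 0.001697 = 0.7144 mSv/h.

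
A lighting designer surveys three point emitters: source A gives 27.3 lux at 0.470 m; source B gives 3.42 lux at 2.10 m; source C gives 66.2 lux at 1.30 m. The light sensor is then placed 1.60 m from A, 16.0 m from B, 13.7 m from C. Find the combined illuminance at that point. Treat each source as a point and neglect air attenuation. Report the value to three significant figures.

Each source contributes Iᵢ·(dᵢ/rᵢ)²; contributions add.
A: 27.3 × (0.470/1.60)² = 2.356 lux
B: 3.42 × (2.10/16.0)² = 0.05891 lux
C: 66.2 × (1.30/13.7)² = 0.5961 lux
Total = 2.356 + 0.05891 + 0.5961 = 3.011 lux.

3.01 lux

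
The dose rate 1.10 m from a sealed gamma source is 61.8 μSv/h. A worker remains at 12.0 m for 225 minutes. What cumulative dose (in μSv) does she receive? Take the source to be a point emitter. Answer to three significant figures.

1.95 μSv

Since intensity falls as 1/r², rate at 12.0 m:
(1.10/12.0)² = 0.008403, so 61.8 × 0.008403 = 0.5193 μSv/h.
Dose = rate × time = 0.5193 μSv/h × 3.750 h = 1.947 μSv.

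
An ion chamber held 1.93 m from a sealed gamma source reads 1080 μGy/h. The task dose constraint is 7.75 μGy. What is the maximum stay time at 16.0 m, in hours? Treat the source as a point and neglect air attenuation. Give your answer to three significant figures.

0.493 h

Applying the 1/r² law, rate at 16.0 m:
(1.93/16.0)² = 0.01455, so 1080 × 0.01455 = 15.71 μGy/h.
Stay time = 7.75 μGy ÷ 15.71 μGy/h = 0.4933 h.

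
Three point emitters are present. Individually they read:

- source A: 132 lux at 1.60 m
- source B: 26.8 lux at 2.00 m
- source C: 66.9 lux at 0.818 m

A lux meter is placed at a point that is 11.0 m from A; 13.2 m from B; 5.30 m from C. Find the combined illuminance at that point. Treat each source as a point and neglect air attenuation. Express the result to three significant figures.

5.00 lux

Each source contributes Iᵢ·(dᵢ/rᵢ)²; contributions add.
A: 132 × (1.60/11.0)² = 2.793 lux
B: 26.8 × (2.00/13.2)² = 0.6152 lux
C: 66.9 × (0.818/5.30)² = 1.594 lux
Total = 2.793 + 0.6152 + 1.594 = 5.002 lux.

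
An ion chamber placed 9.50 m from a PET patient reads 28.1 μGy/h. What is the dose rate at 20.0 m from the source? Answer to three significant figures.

Intensity scales as (d₁/d₂)², so scaling from 9.50 m to 20.0 m:
28.1 × (9.50/20.0)² = 28.1 × 0.2256 = 6.339 μGy/h.

6.34 μGy/h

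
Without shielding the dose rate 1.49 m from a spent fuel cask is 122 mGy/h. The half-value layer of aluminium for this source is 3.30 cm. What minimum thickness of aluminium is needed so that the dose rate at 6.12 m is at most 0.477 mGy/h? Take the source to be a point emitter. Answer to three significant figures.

At 6.12 m, distance alone gives (1.49/6.12)² = 0.05927, so 122 × 0.05927 = 7.231 mGy/h.
Further attenuation needed: 7.231/0.477 = 15.16.
n = log₂(15.16) = 3.922 half-value layers.
Thickness = 3.922 × 3.30 cm = 12.94 cm.

12.9 cm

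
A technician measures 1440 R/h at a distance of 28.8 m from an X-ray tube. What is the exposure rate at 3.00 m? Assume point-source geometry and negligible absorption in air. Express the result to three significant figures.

133000 R/h

By the inverse-square law, the rate at 3.00 m is
1440 × (28.8/3.00)² = 1440 × 92.16 = 132700 R/h.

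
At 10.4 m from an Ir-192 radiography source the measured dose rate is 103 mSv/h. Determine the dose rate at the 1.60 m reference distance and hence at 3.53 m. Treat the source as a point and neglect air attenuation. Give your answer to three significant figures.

4350 mSv/h; 894 mSv/h

Applying the 1/r² law,
At 1.60 m: (10.4/1.60)² = 42.25, so 103 × 42.25 = 4352 mSv/h
At 3.53 m: 4352 × (1.60/3.53)² = 4352 × 0.2054 = 893.9 mSv/h.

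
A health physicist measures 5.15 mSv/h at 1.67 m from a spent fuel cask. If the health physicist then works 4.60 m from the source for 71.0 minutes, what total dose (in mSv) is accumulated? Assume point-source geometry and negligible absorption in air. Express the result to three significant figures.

0.803 mSv

By the inverse-square law, rate at 4.60 m:
(1.67/4.60)² = 0.1318, so 5.15 × 0.1318 = 0.6788 mSv/h.
Dose = rate × time = 0.6788 mSv/h × 1.183 h = 0.8030 mSv.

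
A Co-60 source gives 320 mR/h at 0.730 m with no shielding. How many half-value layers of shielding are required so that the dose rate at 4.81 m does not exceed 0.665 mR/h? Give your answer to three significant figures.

At 4.81 m, distance alone gives 320 × (0.730/4.81)² = 320 × 0.02303 = 7.370 mR/h.
Further attenuation needed: 7.370/0.665 = 11.08.
n = log₂(11.08) = 3.470 half-value layers.

3.47 half-value layers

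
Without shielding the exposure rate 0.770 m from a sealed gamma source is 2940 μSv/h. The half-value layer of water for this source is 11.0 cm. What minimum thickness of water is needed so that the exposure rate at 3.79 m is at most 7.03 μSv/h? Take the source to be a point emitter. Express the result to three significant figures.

45.2 cm

At 3.79 m, distance alone gives 2940 × (0.770/3.79)² = 2940 × 0.04128 = 121.4 μSv/h.
Further attenuation needed: 121.4/7.03 = 17.27.
n = log₂(17.27) = 4.110 half-value layers.
Thickness = 4.110 × 11.0 cm = 45.21 cm.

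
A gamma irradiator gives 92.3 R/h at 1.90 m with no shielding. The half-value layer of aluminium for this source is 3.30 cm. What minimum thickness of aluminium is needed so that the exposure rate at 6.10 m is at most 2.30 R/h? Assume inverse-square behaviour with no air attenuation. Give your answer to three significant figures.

6.47 cm

At 6.10 m, distance alone gives 92.3 × (1.90/6.10)² = 92.3 × 0.09702 = 8.955 R/h.
Further attenuation needed: 8.955/2.30 = 3.893.
n = log₂(3.893) = 1.961 half-value layers.
Thickness = 1.961 × 3.30 cm = 6.471 cm.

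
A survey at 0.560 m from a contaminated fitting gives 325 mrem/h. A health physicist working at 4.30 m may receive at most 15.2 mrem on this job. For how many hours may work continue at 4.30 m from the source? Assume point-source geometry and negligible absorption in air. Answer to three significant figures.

Using I₁d₁² = I₂d₂², rate at 4.30 m:
(0.560/4.30)² = 0.01696, so 325 × 0.01696 = 5.512 mrem/h.
Stay time = 15.2 mrem ÷ 5.512 mrem/h = 2.758 h.

2.76 h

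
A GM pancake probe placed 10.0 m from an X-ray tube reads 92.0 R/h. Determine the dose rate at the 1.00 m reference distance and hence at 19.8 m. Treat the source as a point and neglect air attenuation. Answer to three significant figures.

Applying the 1/r² law,
At 1.00 m: 92.0 × (10.0/1.00)² = 92.0 × 100.0 = 9200 R/h
At 19.8 m: (1.00/19.8)² = 0.002551, so 9200 × 0.002551 = 23.47 R/h.

9200 R/h; 23.5 R/h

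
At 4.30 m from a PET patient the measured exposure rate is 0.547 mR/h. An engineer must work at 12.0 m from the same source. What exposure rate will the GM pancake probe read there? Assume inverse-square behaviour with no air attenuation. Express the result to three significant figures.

0.0702 mR/h

Applying the 1/r² law, scaling from 4.30 m to 12.0 m:
(4.30/12.0)² = 0.1284, so 0.547 × 0.1284 = 0.07023 mR/h.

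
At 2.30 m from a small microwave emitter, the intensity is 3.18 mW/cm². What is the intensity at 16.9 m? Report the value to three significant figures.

By the inverse-square law, the rate at 16.9 m is
3.18 × (2.30/16.9)² = 3.18 × 0.01852 = 0.05889 mW/cm².

0.0589 mW/cm²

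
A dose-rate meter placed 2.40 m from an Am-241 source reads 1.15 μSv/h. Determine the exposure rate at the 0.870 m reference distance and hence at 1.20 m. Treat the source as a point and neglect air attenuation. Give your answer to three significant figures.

8.75 μSv/h; 4.60 μSv/h

Applying the 1/r² law,
At 0.870 m: 1.15 × (2.40/0.870)² = 1.15 × 7.610 = 8.752 μSv/h
At 1.20 m: 8.752 × (0.870/1.20)² = 8.752 × 0.5256 = 4.600 μSv/h.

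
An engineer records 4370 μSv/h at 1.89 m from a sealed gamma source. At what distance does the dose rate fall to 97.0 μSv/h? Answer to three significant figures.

12.7 m

Using I₁d₁² = I₂d₂², d₂ = d₁·√(I₁/I₂).
I₁/I₂ = 4370/97.0 = 45.05, so d₂ = 1.89 × √45.05 = 12.69 m.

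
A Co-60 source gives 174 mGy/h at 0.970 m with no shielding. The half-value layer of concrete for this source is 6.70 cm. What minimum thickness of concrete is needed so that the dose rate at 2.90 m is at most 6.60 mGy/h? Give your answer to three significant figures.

At 2.90 m, distance alone gives (0.970/2.90)² = 0.1119, so 174 × 0.1119 = 19.47 mGy/h.
Further attenuation needed: 19.47/6.60 = 2.950.
n = log₂(2.950) = 1.561 half-value layers.
Thickness = 1.561 × 6.70 cm = 10.46 cm.

10.5 cm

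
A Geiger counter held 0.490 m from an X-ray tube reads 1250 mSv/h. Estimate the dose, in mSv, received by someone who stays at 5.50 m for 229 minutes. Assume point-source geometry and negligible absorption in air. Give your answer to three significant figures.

37.9 mSv

Since intensity falls as 1/r², rate at 5.50 m:
(0.490/5.50)² = 0.007937, so 1250 × 0.007937 = 9.921 mSv/h.
Dose = rate × time = 9.921 mSv/h × 3.817 h = 37.87 mSv.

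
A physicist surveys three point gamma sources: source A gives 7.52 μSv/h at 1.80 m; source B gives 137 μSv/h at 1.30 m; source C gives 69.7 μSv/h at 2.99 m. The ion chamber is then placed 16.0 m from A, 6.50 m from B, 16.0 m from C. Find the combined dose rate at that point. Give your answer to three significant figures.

Each source contributes Iᵢ·(dᵢ/rᵢ)²; contributions add.
A: 7.52 × (1.80/16.0)² = 0.09517 μSv/h
B: 137 × (1.30/6.50)² = 5.480 μSv/h
C: 69.7 × (2.99/16.0)² = 2.434 μSv/h
Total = 0.09517 + 5.480 + 2.434 = 8.009 μSv/h.

8.01 μSv/h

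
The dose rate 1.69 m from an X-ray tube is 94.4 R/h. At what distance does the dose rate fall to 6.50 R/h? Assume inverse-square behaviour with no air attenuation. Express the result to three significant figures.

6.44 m

Since intensity falls as 1/r², d₂ = d₁·√(I₁/I₂).
I₁/I₂ = 94.4/6.50 = 14.52, so d₂ = 1.69 × √14.52 = 6.440 m.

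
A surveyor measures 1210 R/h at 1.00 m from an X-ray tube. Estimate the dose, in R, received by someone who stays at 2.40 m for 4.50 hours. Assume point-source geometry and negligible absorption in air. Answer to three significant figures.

Intensity scales as (d₁/d₂)², so rate at 2.40 m:
(1.00/2.40)² = 0.1736, so 1210 × 0.1736 = 210.1 R/h.
Dose = rate × time = 210.1 R/h × 4.500 h = 945.4 R.

945 R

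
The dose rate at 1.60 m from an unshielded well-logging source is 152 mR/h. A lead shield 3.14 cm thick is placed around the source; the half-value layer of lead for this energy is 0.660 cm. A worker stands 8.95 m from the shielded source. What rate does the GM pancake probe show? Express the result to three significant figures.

0.180 mR/h

Distance alone: 152 × (1.60/8.95)² = 152 × 0.03196 = 4.858 mR/h.
Shield: 3.14/0.660 = 4.758 half-value layers → attenuation 2^(−4.758) = 0.03696.
Combined: 4.858 × 0.03696 = 0.1796 mR/h.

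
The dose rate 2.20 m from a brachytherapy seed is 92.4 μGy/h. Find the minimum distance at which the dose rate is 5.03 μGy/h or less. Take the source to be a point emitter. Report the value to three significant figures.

By the inverse-square law, d₂ = d₁·√(I₁/I₂).
I₁/I₂ = 92.4/5.03 = 18.37, so d₂ = 2.20 × √18.37 = 9.429 m.

9.43 m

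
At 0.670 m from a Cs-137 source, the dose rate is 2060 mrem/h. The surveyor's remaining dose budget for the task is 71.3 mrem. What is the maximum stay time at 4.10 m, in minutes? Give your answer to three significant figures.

77.8 min

Applying the 1/r² law, rate at 4.10 m:
(0.670/4.10)² = 0.02670, so 2060 × 0.02670 = 55.00 mrem/h.
Stay time = 71.3 mrem ÷ 55.00 mrem/h = 1.296 h = 77.76 min.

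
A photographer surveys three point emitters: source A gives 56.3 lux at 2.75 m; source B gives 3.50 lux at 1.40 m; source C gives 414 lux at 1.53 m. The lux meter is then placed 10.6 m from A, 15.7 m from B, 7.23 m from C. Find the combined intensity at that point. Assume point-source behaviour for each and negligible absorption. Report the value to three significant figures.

By superposition, sum each source's inverse-square contribution:
A: 56.3 × (2.75/10.6)² = 3.789 lux
B: 3.50 × (1.40/15.7)² = 0.02783 lux
C: 414 × (1.53/7.23)² = 18.54 lux
Total = 3.789 + 0.02783 + 18.54 = 22.36 lux.

22.4 lux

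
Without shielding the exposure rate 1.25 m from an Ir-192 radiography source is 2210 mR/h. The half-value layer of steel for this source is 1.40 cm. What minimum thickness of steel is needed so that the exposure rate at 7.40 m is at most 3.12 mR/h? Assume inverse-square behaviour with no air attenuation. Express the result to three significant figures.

6.07 cm

At 7.40 m, distance alone gives (1.25/7.40)² = 0.02853, so 2210 × 0.02853 = 63.05 mR/h.
Further attenuation needed: 63.05/3.12 = 20.21.
n = log₂(20.21) = 4.337 half-value layers.
Thickness = 4.337 × 1.40 cm = 6.072 cm.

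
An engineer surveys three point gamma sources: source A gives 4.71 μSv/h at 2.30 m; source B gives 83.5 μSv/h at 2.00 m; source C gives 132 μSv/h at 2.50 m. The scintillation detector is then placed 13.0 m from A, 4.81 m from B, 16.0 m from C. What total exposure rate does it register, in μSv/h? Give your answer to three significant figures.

Each source contributes Iᵢ·(dᵢ/rᵢ)²; contributions add.
A: 4.71 × (2.30/13.0)² = 0.1474 μSv/h
B: 83.5 × (2.00/4.81)² = 14.44 μSv/h
C: 132 × (2.50/16.0)² = 3.223 μSv/h
Total = 0.1474 + 14.44 + 3.223 = 17.81 μSv/h.

17.8 μSv/h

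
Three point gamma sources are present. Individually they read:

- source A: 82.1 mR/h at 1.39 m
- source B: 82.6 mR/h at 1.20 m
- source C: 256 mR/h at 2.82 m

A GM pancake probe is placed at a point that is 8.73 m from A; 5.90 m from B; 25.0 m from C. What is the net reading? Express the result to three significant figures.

8.76 mR/h

By superposition, sum each source's inverse-square contribution:
A: 82.1 × (1.39/8.73)² = 2.081 mR/h
B: 82.6 × (1.20/5.90)² = 3.417 mR/h
C: 256 × (2.82/25.0)² = 3.257 mR/h
Total = 2.081 + 3.417 + 3.257 = 8.755 mR/h.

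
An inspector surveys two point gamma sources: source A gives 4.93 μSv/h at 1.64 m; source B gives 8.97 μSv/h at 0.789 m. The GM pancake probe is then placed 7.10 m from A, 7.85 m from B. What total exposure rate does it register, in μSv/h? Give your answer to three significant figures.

By superposition, sum each source's inverse-square contribution:
A: 4.93 × (1.64/7.10)² = 0.2630 μSv/h
B: 8.97 × (0.789/7.85)² = 0.09062 μSv/h
Total = 0.2630 + 0.09062 = 0.3536 μSv/h.

0.354 μSv/h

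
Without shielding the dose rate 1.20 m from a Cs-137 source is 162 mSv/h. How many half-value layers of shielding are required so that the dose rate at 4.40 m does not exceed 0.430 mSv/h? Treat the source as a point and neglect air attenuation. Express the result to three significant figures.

4.81 half-value layers

At 4.40 m, distance alone gives 162 × (1.20/4.40)² = 162 × 0.07438 = 12.05 mSv/h.
Further attenuation needed: 12.05/0.430 = 28.02.
n = log₂(28.02) = 4.808 half-value layers.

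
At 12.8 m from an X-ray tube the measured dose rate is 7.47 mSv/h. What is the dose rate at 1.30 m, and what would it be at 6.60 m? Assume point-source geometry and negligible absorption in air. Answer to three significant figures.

724 mSv/h; 28.1 mSv/h

By the inverse-square law,
At 1.30 m: (12.8/1.30)² = 96.95, so 7.47 × 96.95 = 724.2 mSv/h
At 6.60 m: 724.2 × (1.30/6.60)² = 724.2 × 0.03880 = 28.10 mSv/h.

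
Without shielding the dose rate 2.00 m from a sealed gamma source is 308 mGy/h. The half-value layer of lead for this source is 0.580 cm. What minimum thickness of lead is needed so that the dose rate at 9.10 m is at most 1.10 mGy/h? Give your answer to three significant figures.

2.18 cm

At 9.10 m, distance alone gives (2.00/9.10)² = 0.04830, so 308 × 0.04830 = 14.88 mGy/h.
Further attenuation needed: 14.88/1.10 = 13.53.
n = log₂(13.53) = 3.758 half-value layers.
Thickness = 3.758 × 0.580 cm = 2.180 cm.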